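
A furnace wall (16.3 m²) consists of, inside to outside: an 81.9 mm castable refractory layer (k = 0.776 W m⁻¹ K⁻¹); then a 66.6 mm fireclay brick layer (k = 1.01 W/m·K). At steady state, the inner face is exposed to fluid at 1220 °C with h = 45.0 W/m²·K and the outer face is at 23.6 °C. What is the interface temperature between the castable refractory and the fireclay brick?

Series thermal resistances, inner to outer:
  R_conv,in = 1/(hA) = 1/(45.0·16.3) = 0.001363 K/W
  R_castable refractory = L/(kA) = 0.0819/(0.776·16.3) = 0.006475 K/W
  R_fireclay brick = L/(kA) = 0.0666/(1.01·16.3) = 0.004045 K/W
ΣR = 0.001363 + 0.006475 + 0.004045 = 0.01188 K/W
Q = ΔT/ΣR = (1220 °C − 23.6 °C)/0.01188 = 1.007×10^5 W
From the inner boundary to the castable refractory/fireclay brick interface, ΣR_partial = 0.007838 K/W.
T_interface = T_in − Q·ΣR_partial = 1220 °C − (1.007×10^5)(0.007838) = 431 °C

T = 431 °C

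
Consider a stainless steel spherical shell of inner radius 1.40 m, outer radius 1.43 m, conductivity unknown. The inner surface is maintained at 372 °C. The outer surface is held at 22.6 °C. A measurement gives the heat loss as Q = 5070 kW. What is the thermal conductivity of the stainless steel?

ΣR = ΔT/Q = |372 − 22.6|/5.07×10^6 = 6.892×10^-5 K/W
(1/r₁−1/r₂)/(4πk) = 6.892×10^-5 ⇒ k = 0.01499/(4π·6.892×10^-5) = 17.3 W/m·K

k = 17.3 W/m·K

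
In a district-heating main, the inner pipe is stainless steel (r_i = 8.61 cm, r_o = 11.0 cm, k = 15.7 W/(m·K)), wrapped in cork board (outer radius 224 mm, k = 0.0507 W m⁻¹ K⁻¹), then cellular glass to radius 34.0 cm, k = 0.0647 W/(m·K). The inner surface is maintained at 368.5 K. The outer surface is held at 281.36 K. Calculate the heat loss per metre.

Q' = 26.7 W/m

Resistance network (inner→outer):
  R'_stainless steel = ln(0.110/0.0861)/(2πk) = 0.2450/(2π·15.7) = 0.002483 m·K/W
  R'_cork board = ln(0.224/0.110)/(2πk) = 0.7112/(2π·0.0507) = 2.232 m·K/W
  R'_cellular glass = ln(0.340/0.224)/(2πk) = 0.4173/(2π·0.0647) = 1.027 m·K/W
ΣR = 0.002483 + 2.232 + 1.027 = 3.261 m·K/W
Q' = ΔT/ΣR = (368.5 K − 281.36 K)/3.261 = 26.7 W/m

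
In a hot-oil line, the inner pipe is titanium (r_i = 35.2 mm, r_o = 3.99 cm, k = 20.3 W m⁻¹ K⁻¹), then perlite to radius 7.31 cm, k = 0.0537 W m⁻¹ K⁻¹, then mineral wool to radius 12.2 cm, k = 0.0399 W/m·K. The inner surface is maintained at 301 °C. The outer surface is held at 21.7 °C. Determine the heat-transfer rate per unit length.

Treat each layer as a resistance in series:
  R'_titanium = ln(0.0399/0.0352)/(2πk) = 0.1253/(2π·20.3) = 9.826×10^-4 m·K/W
  R'_perlite = ln(0.0731/0.0399)/(2πk) = 0.6055/(2π·0.0537) = 1.794 m·K/W
  R'_mineral wool = ln(0.122/0.0731)/(2πk) = 0.5122/(2π·0.0399) = 2.043 m·K/W
ΣR = 9.826×10^-4 + 1.794 + 2.043 = 3.838 m·K/W
Q' = ΔT/ΣR = (301 °C − 21.7 °C)/3.838 = 72.8 W/m

Q' = 72.8 W/m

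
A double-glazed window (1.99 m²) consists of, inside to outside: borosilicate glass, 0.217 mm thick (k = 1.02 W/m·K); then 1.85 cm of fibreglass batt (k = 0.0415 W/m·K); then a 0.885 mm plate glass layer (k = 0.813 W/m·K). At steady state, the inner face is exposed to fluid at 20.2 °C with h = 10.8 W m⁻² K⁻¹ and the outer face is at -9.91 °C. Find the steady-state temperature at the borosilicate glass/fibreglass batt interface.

Series thermal resistances, inner to outer:
  R_conv,in = 1/(hA) = 1/(10.8·1.99) = 0.04653 K/W
  R_borosilicate glass = L/(kA) = 2.17×10^-4/(1.02·1.99) = 1.069×10^-4 K/W
  R_fibreglass batt = L/(kA) = 0.0185/(0.0415·1.99) = 0.2240 K/W
  R_plate glass = L/(kA) = 8.85×10^-4/(0.813·1.99) = 5.470×10^-4 K/W
ΣR = 0.04653 + 1.069×10^-4 + 0.2240 + 5.470×10^-4 = 0.2712 K/W
Q = ΔT/ΣR = (20.2 °C − -9.91 °C)/0.2712 = 111.0 W
From the inner boundary to the borosilicate glass/fibreglass batt interface, ΣR_partial = 0.04664 K/W.
T_interface = T_in − Q·ΣR_partial = 20.2 °C − (111.0)(0.04664) = 15.0 °C

T = 15.0 °C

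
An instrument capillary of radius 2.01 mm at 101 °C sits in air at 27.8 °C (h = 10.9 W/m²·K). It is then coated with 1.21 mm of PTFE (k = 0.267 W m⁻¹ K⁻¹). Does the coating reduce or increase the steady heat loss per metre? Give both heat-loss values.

increases: 10.1 → 15.2 W/m

Critical radius for a cylinder: r_cr = k/h = 0.0245 m = 2.45 cm.
Outer radius after coating: r₂ = 0.00201 + 0.00121 = 0.00322 m.
Since r₁ < r_cr and r₂ ≤ r_cr, the coating moves toward the maximum at r_cr — heat loss rises.
Bare: R = 1/(2πr₁h) = 7.264 m·K/W; Q = 73.2/7.264 = 10.1 W/m.
Coated: R = R_cond + R_conv = 4.815 m·K/W; Q = 73.2/4.815 = 15.2 W/m.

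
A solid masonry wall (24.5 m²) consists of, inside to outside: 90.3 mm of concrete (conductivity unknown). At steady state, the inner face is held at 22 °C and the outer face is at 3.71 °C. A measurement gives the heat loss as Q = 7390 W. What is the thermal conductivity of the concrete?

ΣR = ΔT/Q = |22 − 3.71|/7390 = 0.002475 K/W
L/(kA) = 0.002475 ⇒ k = 0.0903/(0.002475·24.5) = 1.49 W/m·K

k = 1.49 W/m·K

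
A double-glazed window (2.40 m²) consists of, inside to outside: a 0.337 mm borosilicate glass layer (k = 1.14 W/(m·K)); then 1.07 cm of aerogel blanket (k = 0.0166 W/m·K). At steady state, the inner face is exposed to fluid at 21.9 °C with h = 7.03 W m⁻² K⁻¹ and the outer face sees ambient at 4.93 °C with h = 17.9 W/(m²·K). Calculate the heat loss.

Q = 48.3 W

Series thermal resistances, inner to outer:
  R_conv,in = 1/(hA) = 1/(7.03·2.40) = 0.05927 K/W
  R_borosilicate glass = L/(kA) = 3.37×10^-4/(1.14·2.40) = 1.232×10^-4 K/W
  R_aerogel blanket = L/(kA) = 0.0107/(0.0166·2.40) = 0.2686 K/W
  R_conv,out = 1/(hA) = 1/(17.9·2.40) = 0.02328 K/W
ΣR = 0.05927 + 1.232×10^-4 + 0.2686 + 0.02328 = 0.3513 K/W
Q = ΔT/ΣR = (21.9 °C − 4.93 °C)/0.3513 = 48.3 W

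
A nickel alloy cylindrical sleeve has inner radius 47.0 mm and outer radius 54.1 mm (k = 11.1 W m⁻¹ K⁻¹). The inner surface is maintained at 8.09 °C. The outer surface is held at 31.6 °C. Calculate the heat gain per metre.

Q' = 11700 W/m

Q' = 2πk·ΔT/ln(r₂/r₁) = 2π × 11.1 × 23.51 / ln(0.0541/0.0470) = 11700 W/m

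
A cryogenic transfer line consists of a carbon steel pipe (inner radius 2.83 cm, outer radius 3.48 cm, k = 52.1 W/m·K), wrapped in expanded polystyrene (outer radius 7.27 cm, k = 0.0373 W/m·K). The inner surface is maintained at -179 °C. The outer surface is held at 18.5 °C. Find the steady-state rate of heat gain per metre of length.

Series thermal resistances, inner to outer:
  R'_carbon steel = ln(0.0348/0.0283)/(2πk) = 0.2068/(2π·52.1) = 6.316×10^-4 m·K/W
  R'_expanded polystyrene = ln(0.0727/0.0348)/(2πk) = 0.7367/(2π·0.0373) = 3.144 m·K/W
ΣR = 6.316×10^-4 + 3.144 = 3.145 m·K/W
Q' = ΔT/ΣR = (-179 °C − 18.5 °C)/3.145 = -62.8 W/m
(Negative Q' ⇒ heat flows inward; heat gain = 62.8 W/m.)

Q' = 62.8 W/m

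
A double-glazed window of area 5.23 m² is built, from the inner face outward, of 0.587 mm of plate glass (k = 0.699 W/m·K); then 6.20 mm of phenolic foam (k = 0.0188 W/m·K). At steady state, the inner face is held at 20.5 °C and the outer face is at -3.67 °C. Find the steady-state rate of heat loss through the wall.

Series thermal resistances, inner to outer:
  R_plate glass = L/(kA) = 5.87×10^-4/(0.699·5.23) = 1.606×10^-4 K/W
  R_phenolic foam = L/(kA) = 0.00620/(0.0188·5.23) = 0.06306 K/W
ΣR = 1.606×10^-4 + 0.06306 = 0.06322 K/W
Q = ΔT/ΣR = (20.5 °C − -3.67 °C)/0.06322 = 382 W

Q = 382 W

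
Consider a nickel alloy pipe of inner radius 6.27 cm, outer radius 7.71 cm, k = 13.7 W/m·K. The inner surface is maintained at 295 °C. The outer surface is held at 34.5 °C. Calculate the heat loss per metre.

Q' = 2πk·ΔT/ln(r₂/r₁) = 2π × 13.7 × 260.5 / ln(0.0771/0.0627) = 1.08×10^5 W/m

Q' = 1.08×10^5 W/m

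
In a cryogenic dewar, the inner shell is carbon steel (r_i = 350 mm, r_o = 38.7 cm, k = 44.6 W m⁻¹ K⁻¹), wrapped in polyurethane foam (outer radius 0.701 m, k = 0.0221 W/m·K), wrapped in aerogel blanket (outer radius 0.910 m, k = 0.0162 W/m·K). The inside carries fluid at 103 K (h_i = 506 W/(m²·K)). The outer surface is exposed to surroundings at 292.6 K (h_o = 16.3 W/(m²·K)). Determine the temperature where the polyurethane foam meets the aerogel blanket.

Treat each layer as a resistance in series:
  R_conv,in = 1/(4πr²h) = 1/(4π·0.350²·506) = 0.001284 K/W
  R_carbon steel = (1/0.350 − 1/0.387)/(4πk) = 0.2732/(4π·44.6) = 4.874×10^-4 K/W
  R_polyurethane foam = (1/0.387 − 1/0.701)/(4πk) = 1.157/(4π·0.0221) = 4.168 K/W
  R_aerogel blanket = (1/0.701 − 1/0.910)/(4πk) = 0.3276/(4π·0.0162) = 1.609 K/W
  R_conv,out = 1/(4πr²h) = 1/(4π·0.910²·16.3) = 0.005895 K/W
ΣR = 0.001284 + 4.874×10^-4 + 4.168 + 1.609 + 0.005895 = 5.785 K/W
Q = ΔT/ΣR = (103 K − 292.6 K)/5.785 = -32.77 W
From the inner boundary to the polyurethane foam/aerogel blanket interface, ΣR_partial = 4.170 K/W.
T_interface = T_in − Q·ΣR_partial = 103 K − (-32.77)(4.170) = 239.7 K

T = 239.7 K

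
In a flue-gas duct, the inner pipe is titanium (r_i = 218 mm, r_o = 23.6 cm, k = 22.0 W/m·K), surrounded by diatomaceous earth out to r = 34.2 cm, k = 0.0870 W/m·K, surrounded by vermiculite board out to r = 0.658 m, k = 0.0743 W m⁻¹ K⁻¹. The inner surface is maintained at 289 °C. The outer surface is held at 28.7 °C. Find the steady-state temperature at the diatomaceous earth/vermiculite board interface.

Resistance network (inner→outer):
  R'_titanium = ln(0.236/0.218)/(2πk) = 0.07934/(2π·22.0) = 5.739×10^-4 m·K/W
  R'_diatomaceous earth = ln(0.342/0.236)/(2πk) = 0.3710/(2π·0.0870) = 0.6787 m·K/W
  R'_vermiculite board = ln(0.658/0.342)/(2πk) = 0.6544/(2π·0.0743) = 1.402 m·K/W
ΣR = 5.739×10^-4 + 0.6787 + 1.402 = 2.081 m·K/W
Q' = ΔT/ΣR = (289 °C − 28.7 °C)/2.081 = 125.1 W/m
From the inner boundary to the diatomaceous earth/vermiculite board interface, ΣR_partial = 0.6793 m·K/W.
T_interface = T_in − Q'·ΣR_partial = 289 °C − (125.1)(0.6793) = 204 °C

T = 204 °C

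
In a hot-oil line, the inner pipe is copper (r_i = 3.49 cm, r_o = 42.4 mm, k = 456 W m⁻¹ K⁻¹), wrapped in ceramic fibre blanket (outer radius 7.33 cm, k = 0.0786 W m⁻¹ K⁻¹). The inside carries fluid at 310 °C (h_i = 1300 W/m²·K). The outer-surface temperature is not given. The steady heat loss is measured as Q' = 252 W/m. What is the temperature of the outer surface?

Sum the resistances:
  R'_conv,in = 1/(2πr h) = 1/(2π·0.0349·1300) = 0.003508 m·K/W
  R'_copper = ln(0.0424/0.0349)/(2πk) = 0.1947/(2π·456) = 6.794×10^-5 m·K/W
  R'_ceramic fibre blanket = ln(0.0733/0.0424)/(2πk) = 0.5474/(2π·0.0786) = 1.108 m·K/W
ΣR = 1.112 m·K/W
ΔT = Q'·ΣR = 252 × 1.112 = 280.2 K
Heat flows outward, so T_out = T_in − ΔT = 310 − 280.2 = 29.8 °C

T_out = 29.8 °C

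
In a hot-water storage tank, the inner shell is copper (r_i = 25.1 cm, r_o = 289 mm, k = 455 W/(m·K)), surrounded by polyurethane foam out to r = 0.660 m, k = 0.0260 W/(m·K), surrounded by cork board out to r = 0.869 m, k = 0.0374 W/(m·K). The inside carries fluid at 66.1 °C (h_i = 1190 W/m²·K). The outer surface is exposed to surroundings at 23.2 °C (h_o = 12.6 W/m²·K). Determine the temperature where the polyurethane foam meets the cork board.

T = 28.2 °C

Resistance network (inner→outer):
  R_conv,in = 1/(4πr²h) = 1/(4π·0.251²·1190) = 0.001061 K/W
  R_copper = (1/0.251 − 1/0.289)/(4πk) = 0.5239/(4π·455) = 9.162×10^-5 K/W
  R_polyurethane foam = (1/0.289 − 1/0.660)/(4πk) = 1.945/(4π·0.0260) = 5.953 K/W
  R_cork board = (1/0.660 − 1/0.869)/(4πk) = 0.3644/(4π·0.0374) = 0.7754 K/W
  R_conv,out = 1/(4πr²h) = 1/(4π·0.869²·12.6) = 0.008363 K/W
ΣR = 0.001061 + 9.162×10^-5 + 5.953 + 0.7754 + 0.008363 = 6.738 K/W
Q = ΔT/ΣR = (66.1 °C − 23.2 °C)/6.738 = 6.367 W
From the inner boundary to the polyurethane foam/cork board interface, ΣR_partial = 5.954 K/W.
T_interface = T_in − Q·ΣR_partial = 66.1 °C − (6.367)(5.954) = 28.2 °C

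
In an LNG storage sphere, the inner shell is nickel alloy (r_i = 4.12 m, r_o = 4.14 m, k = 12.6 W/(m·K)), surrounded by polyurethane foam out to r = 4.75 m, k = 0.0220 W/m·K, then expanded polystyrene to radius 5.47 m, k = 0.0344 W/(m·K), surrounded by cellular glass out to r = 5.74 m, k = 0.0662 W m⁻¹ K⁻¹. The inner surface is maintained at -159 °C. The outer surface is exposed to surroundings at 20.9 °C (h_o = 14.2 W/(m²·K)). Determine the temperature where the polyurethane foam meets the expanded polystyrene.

Treat each layer as a resistance in series:
  R_nickel alloy = (1/4.12 − 1/4.14)/(4πk) = 0.001173/(4π·12.6) = 7.405×10^-6 K/W
  R_polyurethane foam = (1/4.14 − 1/4.75)/(4πk) = 0.03102/(4π·0.0220) = 0.1122 K/W
  R_expanded polystyrene = (1/4.75 − 1/5.47)/(4πk) = 0.02771/(4π·0.0344) = 0.06410 K/W
  R_cellular glass = (1/5.47 − 1/5.74)/(4πk) = 0.008599/(4π·0.0662) = 0.01034 K/W
  R_conv,out = 1/(4πr²h) = 1/(4π·5.74²·14.2) = 1.701×10^-4 K/W
ΣR = 7.405×10^-6 + 0.1122 + 0.06410 + 0.01034 + 1.701×10^-4 = 0.1868 K/W
Q = ΔT/ΣR = (-159 °C − 20.9 °C)/0.1868 = -963.1 W
From the inner boundary to the polyurethane foam/expanded polystyrene interface, ΣR_partial = 0.1122 K/W.
T_interface = T_in − Q·ΣR_partial = -159 °C − (-963.1)(0.1122) = -50.9 °C

T = -50.9 °C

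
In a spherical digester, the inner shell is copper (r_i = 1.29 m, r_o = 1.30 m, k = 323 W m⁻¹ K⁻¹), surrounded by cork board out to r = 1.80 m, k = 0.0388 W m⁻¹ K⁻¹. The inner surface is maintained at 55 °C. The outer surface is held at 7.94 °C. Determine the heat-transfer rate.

Q = 107 W

Treat each layer as a resistance in series:
  R_copper = (1/1.29 − 1/1.30)/(4πk) = 0.005963/(4π·323) = 1.469×10^-6 K/W
  R_cork board = (1/1.30 − 1/1.80)/(4πk) = 0.2137/(4π·0.0388) = 0.4382 K/W
ΣR = 1.469×10^-6 + 0.4382 = 0.4382 K/W
Q = ΔT/ΣR = (55 °C − 7.94 °C)/0.4382 = 107 W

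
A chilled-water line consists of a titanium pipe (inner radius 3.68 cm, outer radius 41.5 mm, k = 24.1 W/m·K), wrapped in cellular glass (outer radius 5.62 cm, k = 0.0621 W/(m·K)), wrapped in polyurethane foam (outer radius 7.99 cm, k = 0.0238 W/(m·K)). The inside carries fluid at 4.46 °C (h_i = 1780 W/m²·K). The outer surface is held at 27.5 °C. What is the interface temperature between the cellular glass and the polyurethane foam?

Treat each layer as a resistance in series:
  R'_conv,in = 1/(2πr h) = 1/(2π·0.0368·1780) = 0.002430 m·K/W
  R'_titanium = ln(0.0415/0.0368)/(2πk) = 0.1202/(2π·24.1) = 7.938×10^-4 m·K/W
  R'_cellular glass = ln(0.0562/0.0415)/(2πk) = 0.3032/(2π·0.0621) = 0.7771 m·K/W
  R'_polyurethane foam = ln(0.0799/0.0562)/(2πk) = 0.3519/(2π·0.0238) = 2.353 m·K/W
ΣR = 0.002430 + 7.938×10^-4 + 0.7771 + 2.353 = 3.133 m·K/W
Q' = ΔT/ΣR = (4.46 °C − 27.5 °C)/3.133 = -7.354 W/m
From the inner boundary to the cellular glass/polyurethane foam interface, ΣR_partial = 0.7803 m·K/W.
T_interface = T_in − Q'·ΣR_partial = 4.46 °C − (-7.354)(0.7803) = 10.2 °C

T = 10.2 °C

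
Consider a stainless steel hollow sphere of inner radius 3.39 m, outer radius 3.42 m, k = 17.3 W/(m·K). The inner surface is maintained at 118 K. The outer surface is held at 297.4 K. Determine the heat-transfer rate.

Q = 1.51×10^7 W

Q = 4πk·ΔT/(1/r₁ − 1/r₂) = 4π × 17.3 × 179.4 / (1/3.39 − 1/3.42) = 1.51×10^7 W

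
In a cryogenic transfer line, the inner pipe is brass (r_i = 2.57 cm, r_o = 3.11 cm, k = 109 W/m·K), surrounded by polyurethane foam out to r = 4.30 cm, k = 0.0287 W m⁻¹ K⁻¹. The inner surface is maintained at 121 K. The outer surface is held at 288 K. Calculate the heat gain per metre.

Q' = 92.9 W/m

Resistance network (inner→outer):
  R'_brass = ln(0.0311/0.0257)/(2πk) = 0.1907/(2π·109) = 2.785×10^-4 m·K/W
  R'_polyurethane foam = ln(0.0430/0.0311)/(2πk) = 0.3240/(2π·0.0287) = 1.797 m·K/W
ΣR = 2.785×10^-4 + 1.797 = 1.797 m·K/W
Q' = ΔT/ΣR = (121 K − 288 K)/1.797 = -92.9 W/m
(Negative Q' ⇒ heat flows inward; heat gain = 92.9 W/m.)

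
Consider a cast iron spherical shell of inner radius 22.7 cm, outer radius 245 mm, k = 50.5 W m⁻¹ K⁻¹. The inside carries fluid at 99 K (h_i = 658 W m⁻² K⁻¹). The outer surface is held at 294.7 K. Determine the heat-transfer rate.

Q = 68500 W

Treat each layer as a resistance in series:
  R_conv,in = 1/(4πr²h) = 1/(4π·0.227²·658) = 0.002347 K/W
  R_cast iron = (1/0.227 − 1/0.245)/(4πk) = 0.3237/(4π·50.5) = 5.100×10^-4 K/W
ΣR = 0.002347 + 5.100×10^-4 = 0.002857 K/W
Q = ΔT/ΣR = (99 K − 294.7 K)/0.002857 = -68500 W
(Negative Q ⇒ heat flows inward; heat gain = 68500 W.)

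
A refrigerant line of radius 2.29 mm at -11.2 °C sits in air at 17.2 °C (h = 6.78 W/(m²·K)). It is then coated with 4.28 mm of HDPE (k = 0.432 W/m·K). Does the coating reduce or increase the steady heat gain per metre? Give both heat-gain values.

Critical radius for a cylinder: r_cr = k/h = 0.0637 m = 6.37 cm.
Outer radius after coating: r₂ = 0.00229 + 0.00428 = 0.00657 m.
Since r₁ < r_cr and r₂ ≤ r_cr, the coating moves toward the maximum at r_cr — heat gain rises.
Bare: R = 1/(2πr₁h) = 10.25 m·K/W; Q = 28.4/10.25 = 2.77 W/m.
Coated: R = R_cond + R_conv = 3.961 m·K/W; Q = 28.4/3.961 = 7.17 W/m.

increases: 2.77 → 7.17 W/m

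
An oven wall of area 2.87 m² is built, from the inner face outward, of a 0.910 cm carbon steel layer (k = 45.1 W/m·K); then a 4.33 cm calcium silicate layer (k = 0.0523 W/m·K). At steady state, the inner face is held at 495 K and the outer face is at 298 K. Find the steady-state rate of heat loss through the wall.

Q = 683 W

Treat each layer as a resistance in series:
  R_carbon steel = L/(kA) = 0.00910/(45.1·2.87) = 7.030×10^-5 K/W
  R_calcium silicate = L/(kA) = 0.0433/(0.0523·2.87) = 0.2885 K/W
ΣR = 7.030×10^-5 + 0.2885 = 0.2886 K/W
Q = ΔT/ΣR = (495 K − 298 K)/0.2886 = 683 W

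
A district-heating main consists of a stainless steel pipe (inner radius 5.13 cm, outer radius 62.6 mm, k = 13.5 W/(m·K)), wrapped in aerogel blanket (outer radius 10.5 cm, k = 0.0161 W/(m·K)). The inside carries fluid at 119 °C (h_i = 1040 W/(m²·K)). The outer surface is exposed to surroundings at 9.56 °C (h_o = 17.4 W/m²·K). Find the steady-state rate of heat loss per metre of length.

Resistance network (inner→outer):
  R'_conv,in = 1/(2πr h) = 1/(2π·0.0513·1040) = 0.002983 m·K/W
  R'_stainless steel = ln(0.0626/0.0513)/(2πk) = 0.1991/(2π·13.5) = 0.002347 m·K/W
  R'_aerogel blanket = ln(0.105/0.0626)/(2πk) = 0.5172/(2π·0.0161) = 5.113 m·K/W
  R'_conv,out = 1/(2πr h) = 1/(2π·0.105·17.4) = 0.08711 m·K/W
ΣR = 0.002983 + 0.002347 + 5.113 + 0.08711 = 5.205 m·K/W
Q' = ΔT/ΣR = (119 °C − 9.56 °C)/5.205 = 21.0 W/m

Q' = 21.0 W/m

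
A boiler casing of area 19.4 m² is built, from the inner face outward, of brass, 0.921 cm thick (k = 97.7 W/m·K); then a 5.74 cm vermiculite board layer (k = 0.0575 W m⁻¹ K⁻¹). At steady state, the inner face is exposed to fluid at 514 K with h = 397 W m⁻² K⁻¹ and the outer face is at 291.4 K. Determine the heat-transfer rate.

Q = 4.31 kW

Series thermal resistances, inner to outer:
  R_conv,in = 1/(hA) = 1/(397·19.4) = 1.298×10^-4 K/W
  R_brass = L/(kA) = 0.00921/(97.7·19.4) = 4.859×10^-6 K/W
  R_vermiculite board = L/(kA) = 0.0574/(0.0575·19.4) = 0.05146 K/W
ΣR = 1.298×10^-4 + 4.859×10^-6 + 0.05146 = 0.05159 K/W
Q = ΔT/ΣR = (514 K − 291.4 K)/0.05159 = 4310 W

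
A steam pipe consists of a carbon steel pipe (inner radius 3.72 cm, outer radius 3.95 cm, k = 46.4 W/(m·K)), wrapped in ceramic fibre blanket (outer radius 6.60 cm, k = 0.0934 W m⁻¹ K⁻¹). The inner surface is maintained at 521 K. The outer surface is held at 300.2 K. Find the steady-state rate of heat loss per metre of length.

Treat each layer as a resistance in series:
  R'_carbon steel = ln(0.0395/0.0372)/(2πk) = 0.05999/(2π·46.4) = 2.058×10^-4 m·K/W
  R'_ceramic fibre blanket = ln(0.0660/0.0395)/(2πk) = 0.5134/(2π·0.0934) = 0.8748 m·K/W
ΣR = 2.058×10^-4 + 0.8748 = 0.8750 m·K/W
Q' = ΔT/ΣR = (521 K − 300.2 K)/0.8750 = 252 W/m

Q' = 252 W/m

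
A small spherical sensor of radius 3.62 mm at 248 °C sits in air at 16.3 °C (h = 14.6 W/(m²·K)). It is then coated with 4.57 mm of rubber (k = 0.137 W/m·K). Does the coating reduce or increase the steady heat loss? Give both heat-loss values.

Critical radius for a sphere: r_cr = 2k/h = 0.0188 m = 1.88 cm.
Outer radius after coating: r₂ = 0.00362 + 0.00457 = 0.00819 m.
Since r₁ < r_cr and r₂ ≤ r_cr, the coating moves toward the maximum at r_cr — heat loss rises.
Bare: R = 1/(4πr₁²h) = 415.9 K/W; Q = 231.7/415.9 = 0.557 W.
Coated: R = R_cond + R_conv = 170.8 K/W; Q = 231.7/170.8 = 1.36 W.

increases: 0.557 → 1.36 W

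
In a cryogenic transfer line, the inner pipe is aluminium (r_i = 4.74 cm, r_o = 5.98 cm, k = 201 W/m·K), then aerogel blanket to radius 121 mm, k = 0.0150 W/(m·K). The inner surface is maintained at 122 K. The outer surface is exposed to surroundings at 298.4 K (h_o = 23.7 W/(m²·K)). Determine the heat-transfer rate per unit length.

Q' = 23.4 W/m

Treat each layer as a resistance in series:
  R'_aluminium = ln(0.0598/0.0474)/(2πk) = 0.2324/(2π·201) = 1.840×10^-4 m·K/W
  R'_aerogel blanket = ln(0.121/0.0598)/(2πk) = 0.7048/(2π·0.0150) = 7.478 m·K/W
  R'_conv,out = 1/(2πr h) = 1/(2π·0.121·23.7) = 0.05550 m·K/W
ΣR = 1.840×10^-4 + 7.478 + 0.05550 = 7.534 m·K/W
Q' = ΔT/ΣR = (122 K − 298.4 K)/7.534 = -23.4 W/m
(Negative Q' ⇒ heat flows inward; heat gain = 23.4 W/m.)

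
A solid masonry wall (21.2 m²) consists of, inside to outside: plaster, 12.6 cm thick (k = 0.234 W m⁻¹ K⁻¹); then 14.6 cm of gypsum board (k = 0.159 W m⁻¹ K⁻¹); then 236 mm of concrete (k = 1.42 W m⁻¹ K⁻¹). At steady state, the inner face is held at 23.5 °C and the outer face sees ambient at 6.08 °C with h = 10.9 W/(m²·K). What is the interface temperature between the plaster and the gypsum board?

Treat each layer as a resistance in series:
  R_plaster = L/(kA) = 0.126/(0.234·21.2) = 0.02540 K/W
  R_gypsum board = L/(kA) = 0.146/(0.159·21.2) = 0.04331 K/W
  R_concrete = L/(kA) = 0.236/(1.42·21.2) = 0.007839 K/W
  R_conv,out = 1/(hA) = 1/(10.9·21.2) = 0.004328 K/W
ΣR = 0.02540 + 0.04331 + 0.007839 + 0.004328 = 0.08088 K/W
Q = ΔT/ΣR = (23.5 °C − 6.08 °C)/0.08088 = 215.4 W
From the inner boundary to the plaster/gypsum board interface, ΣR_partial = 0.02540 K/W.
T_interface = T_in − Q·ΣR_partial = 23.5 °C − (215.4)(0.02540) = 18.0 °C

T = 18.0 °C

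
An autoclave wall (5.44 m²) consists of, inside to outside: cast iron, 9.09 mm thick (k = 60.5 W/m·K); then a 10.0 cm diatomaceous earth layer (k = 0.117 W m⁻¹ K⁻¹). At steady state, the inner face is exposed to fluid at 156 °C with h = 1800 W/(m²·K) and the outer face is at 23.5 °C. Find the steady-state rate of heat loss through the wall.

Series thermal resistances, inner to outer:
  R_conv,in = 1/(hA) = 1/(1800·5.44) = 1.021×10^-4 K/W
  R_cast iron = L/(kA) = 0.00909/(60.5·5.44) = 2.762×10^-5 K/W
  R_diatomaceous earth = L/(kA) = 0.100/(0.117·5.44) = 0.1571 K/W
ΣR = 1.021×10^-4 + 2.762×10^-5 + 0.1571 = 0.1572 K/W
Q = ΔT/ΣR = (156 °C − 23.5 °C)/0.1572 = 843 W

Q = 843 W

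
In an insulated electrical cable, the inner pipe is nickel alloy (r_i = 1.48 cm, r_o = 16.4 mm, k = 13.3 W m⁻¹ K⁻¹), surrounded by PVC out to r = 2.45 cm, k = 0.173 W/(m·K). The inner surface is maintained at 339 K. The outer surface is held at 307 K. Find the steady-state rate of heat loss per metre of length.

Q' = 86.4 W/m

Resistance network (inner→outer):
  R'_nickel alloy = ln(0.0164/0.0148)/(2πk) = 0.1027/(2π·13.3) = 0.001228 m·K/W
  R'_PVC = ln(0.0245/0.0164)/(2πk) = 0.4014/(2π·0.173) = 0.3693 m·K/W
ΣR = 0.001228 + 0.3693 = 0.3705 m·K/W
Q' = ΔT/ΣR = (339 K − 307 K)/0.3705 = 86.4 W/m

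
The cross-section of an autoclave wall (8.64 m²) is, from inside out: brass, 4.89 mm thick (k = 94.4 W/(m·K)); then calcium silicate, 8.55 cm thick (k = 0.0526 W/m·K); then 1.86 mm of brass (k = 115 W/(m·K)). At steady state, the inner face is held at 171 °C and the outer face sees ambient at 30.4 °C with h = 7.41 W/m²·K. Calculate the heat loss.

Q = 690 W

Series thermal resistances, inner to outer:
  R_brass = L/(kA) = 0.00489/(94.4·8.64) = 5.995×10^-6 K/W
  R_calcium silicate = L/(kA) = 0.0855/(0.0526·8.64) = 0.1881 K/W
  R_brass = L/(kA) = 0.00186/(115·8.64) = 1.872×10^-6 K/W
  R_conv,out = 1/(hA) = 1/(7.41·8.64) = 0.01562 K/W
ΣR = 5.995×10^-6 + 0.1881 + 1.872×10^-6 + 0.01562 = 0.2037 K/W
Q = ΔT/ΣR = (171 °C − 30.4 °C)/0.2037 = 690 W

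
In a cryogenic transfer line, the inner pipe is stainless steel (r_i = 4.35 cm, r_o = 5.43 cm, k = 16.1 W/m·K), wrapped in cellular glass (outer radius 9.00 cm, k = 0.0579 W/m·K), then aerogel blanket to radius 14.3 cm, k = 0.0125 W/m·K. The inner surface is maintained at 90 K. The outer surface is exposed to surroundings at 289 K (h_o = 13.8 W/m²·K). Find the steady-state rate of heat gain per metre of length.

Series thermal resistances, inner to outer:
  R'_stainless steel = ln(0.0543/0.0435)/(2πk) = 0.2218/(2π·16.1) = 0.002192 m·K/W
  R'_cellular glass = ln(0.0900/0.0543)/(2πk) = 0.5053/(2π·0.0579) = 1.389 m·K/W
  R'_aerogel blanket = ln(0.143/0.0900)/(2πk) = 0.4630/(2π·0.0125) = 5.896 m·K/W
  R'_conv,out = 1/(2πr h) = 1/(2π·0.143·13.8) = 0.08065 m·K/W
ΣR = 0.002192 + 1.389 + 5.896 + 0.08065 = 7.368 m·K/W
Q' = ΔT/ΣR = (90 K − 289 K)/7.368 = -27.0 W/m
(Negative Q' ⇒ heat flows inward; heat gain = 27.0 W/m.)

Q' = 27.0 W/m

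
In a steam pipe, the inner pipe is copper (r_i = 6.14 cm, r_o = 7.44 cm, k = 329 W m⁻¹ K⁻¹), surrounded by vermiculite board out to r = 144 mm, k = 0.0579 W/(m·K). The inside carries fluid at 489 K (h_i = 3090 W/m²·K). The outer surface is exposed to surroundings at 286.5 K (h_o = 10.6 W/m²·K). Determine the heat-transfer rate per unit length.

Q' = 105 W/m

Treat each layer as a resistance in series:
  R'_conv,in = 1/(2πr h) = 1/(2π·0.0614·3090) = 8.389×10^-4 m·K/W
  R'_copper = ln(0.0744/0.0614)/(2πk) = 0.1920/(2π·329) = 9.290×10^-5 m·K/W
  R'_vermiculite board = ln(0.144/0.0744)/(2πk) = 0.6604/(2π·0.0579) = 1.815 m·K/W
  R'_conv,out = 1/(2πr h) = 1/(2π·0.144·10.6) = 0.1043 m·K/W
ΣR = 8.389×10^-4 + 9.290×10^-5 + 1.815 + 0.1043 = 1.920 m·K/W
Q' = ΔT/ΣR = (489 K − 286.5 K)/1.920 = 105 W/m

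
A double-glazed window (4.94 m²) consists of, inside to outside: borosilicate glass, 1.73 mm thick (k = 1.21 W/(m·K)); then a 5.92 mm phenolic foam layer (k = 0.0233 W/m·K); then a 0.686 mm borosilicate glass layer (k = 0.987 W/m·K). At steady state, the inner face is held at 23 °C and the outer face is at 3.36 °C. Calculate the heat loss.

Q = 379 W

Treat each layer as a resistance in series:
  R_borosilicate glass = L/(kA) = 0.00173/(1.21·4.94) = 2.894×10^-4 K/W
  R_phenolic foam = L/(kA) = 0.00592/(0.0233·4.94) = 0.05143 K/W
  R_borosilicate glass = L/(kA) = 6.86×10^-4/(0.987·4.94) = 1.407×10^-4 K/W
ΣR = 2.894×10^-4 + 0.05143 + 1.407×10^-4 = 0.05186 K/W
Q = ΔT/ΣR = (23 °C − 3.36 °C)/0.05186 = 379 W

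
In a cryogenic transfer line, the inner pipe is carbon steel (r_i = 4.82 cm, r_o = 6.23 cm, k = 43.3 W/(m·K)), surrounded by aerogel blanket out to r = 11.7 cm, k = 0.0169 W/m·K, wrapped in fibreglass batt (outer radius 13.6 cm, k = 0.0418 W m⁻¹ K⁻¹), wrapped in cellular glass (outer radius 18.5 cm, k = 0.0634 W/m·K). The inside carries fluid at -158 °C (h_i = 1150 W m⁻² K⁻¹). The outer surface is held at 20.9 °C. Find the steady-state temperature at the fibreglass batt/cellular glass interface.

Treat each layer as a resistance in series:
  R'_conv,in = 1/(2πr h) = 1/(2π·0.0482·1150) = 0.002871 m·K/W
  R'_carbon steel = ln(0.0623/0.0482)/(2πk) = 0.2566/(2π·43.3) = 9.432×10^-4 m·K/W
  R'_aerogel blanket = ln(0.117/0.0623)/(2πk) = 0.6302/(2π·0.0169) = 5.935 m·K/W
  R'_fibreglass batt = ln(0.136/0.117)/(2πk) = 0.1505/(2π·0.0418) = 0.5730 m·K/W
  R'_cellular glass = ln(0.185/0.136)/(2πk) = 0.3077/(2π·0.0634) = 0.7724 m·K/W
ΣR = 0.002871 + 9.432×10^-4 + 5.935 + 0.5730 + 0.7724 = 7.284 m·K/W
Q' = ΔT/ΣR = (-158 °C − 20.9 °C)/7.284 = -24.56 W/m
From the inner boundary to the fibreglass batt/cellular glass interface, ΣR_partial = 6.512 m·K/W.
T_interface = T_in − Q'·ΣR_partial = -158 °C − (-24.56)(6.512) = 1.9 °C

T = 1.9 °C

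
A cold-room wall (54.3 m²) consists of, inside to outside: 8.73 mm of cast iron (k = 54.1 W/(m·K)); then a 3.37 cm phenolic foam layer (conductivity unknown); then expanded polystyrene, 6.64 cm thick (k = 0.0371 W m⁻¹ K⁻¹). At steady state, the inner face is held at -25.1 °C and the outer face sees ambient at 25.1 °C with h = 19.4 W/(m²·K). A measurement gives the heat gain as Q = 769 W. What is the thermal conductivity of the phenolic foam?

k = 0.0198 W/m·K

ΣR = ΔT/Q = |-25.1 − 25.1|/769 = 0.06528 K/W
Known resistances:
  R_cast iron = L/(kA) = 0.00873/(54.1·54.3) = 2.972×10^-6 K/W
  R_expanded polystyrene = L/(kA) = 0.0664/(0.0371·54.3) = 0.03296 K/W
  R_conv,out = 1/(hA) = 1/(19.4·54.3) = 9.493×10^-4 K/W
R_phenolic foam = ΣR − ΣR_known = 0.06528 − 0.03391 = 0.03137 K/W
L/(kA) = 0.03137 ⇒ k = 0.0337/(0.03137·54.3) = 0.0198 W/m·K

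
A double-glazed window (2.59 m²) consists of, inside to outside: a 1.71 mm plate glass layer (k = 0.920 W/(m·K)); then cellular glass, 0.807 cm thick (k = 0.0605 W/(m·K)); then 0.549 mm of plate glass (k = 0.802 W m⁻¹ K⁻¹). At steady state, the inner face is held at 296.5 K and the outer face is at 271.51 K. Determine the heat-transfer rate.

Series thermal resistances, inner to outer:
  R_plate glass = L/(kA) = 0.00171/(0.920·2.59) = 7.176×10^-4 K/W
  R_cellular glass = L/(kA) = 0.00807/(0.0605·2.59) = 0.05150 K/W
  R_plate glass = L/(kA) = 5.49×10^-4/(0.802·2.59) = 2.643×10^-4 K/W
ΣR = 7.176×10^-4 + 0.05150 + 2.643×10^-4 = 0.05248 K/W
Q = ΔT/ΣR = (296.5 K − 271.51 K)/0.05248 = 476 W

Q = 476 W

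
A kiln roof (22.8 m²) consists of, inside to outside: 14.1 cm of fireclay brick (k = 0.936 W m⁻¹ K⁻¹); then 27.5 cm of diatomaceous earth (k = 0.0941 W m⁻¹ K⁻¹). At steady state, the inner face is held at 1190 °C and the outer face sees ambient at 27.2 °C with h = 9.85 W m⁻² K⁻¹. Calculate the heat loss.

Q = 8350 W

Treat each layer as a resistance in series:
  R_fireclay brick = L/(kA) = 0.141/(0.936·22.8) = 0.006607 K/W
  R_diatomaceous earth = L/(kA) = 0.275/(0.0941·22.8) = 0.1282 K/W
  R_conv,out = 1/(hA) = 1/(9.85·22.8) = 0.004453 K/W
ΣR = 0.006607 + 0.1282 + 0.004453 = 0.1393 K/W
Q = ΔT/ΣR = (1190 °C − 27.2 °C)/0.1393 = 8350 W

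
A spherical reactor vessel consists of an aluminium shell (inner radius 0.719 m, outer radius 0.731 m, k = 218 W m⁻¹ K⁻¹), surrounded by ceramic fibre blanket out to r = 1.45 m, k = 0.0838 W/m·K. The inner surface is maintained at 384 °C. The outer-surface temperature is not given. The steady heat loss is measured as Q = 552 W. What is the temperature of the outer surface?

Sum the resistances:
  R_aluminium = (1/0.719 − 1/0.731)/(4πk) = 0.02283/(4π·218) = 8.334×10^-6 K/W
  R_ceramic fibre blanket = (1/0.731 − 1/1.45)/(4πk) = 0.6783/(4π·0.0838) = 0.6442 K/W
ΣR = 0.6442 K/W
ΔT = Q·ΣR = 552 × 0.6442 = 355.6 K
Heat flows outward, so T_out = T_in − ΔT = 384 − 355.6 = 28.4 °C

T_out = 28.4 °C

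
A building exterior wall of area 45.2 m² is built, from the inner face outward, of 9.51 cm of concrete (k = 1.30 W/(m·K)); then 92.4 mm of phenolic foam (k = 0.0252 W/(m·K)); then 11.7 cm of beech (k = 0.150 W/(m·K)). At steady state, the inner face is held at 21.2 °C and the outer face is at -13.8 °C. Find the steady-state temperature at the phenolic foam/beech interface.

Series thermal resistances, inner to outer:
  R_concrete = L/(kA) = 0.0951/(1.30·45.2) = 0.001618 K/W
  R_phenolic foam = L/(kA) = 0.0924/(0.0252·45.2) = 0.08112 K/W
  R_beech = L/(kA) = 0.117/(0.150·45.2) = 0.01726 K/W
ΣR = 0.001618 + 0.08112 + 0.01726 = 0.1000 K/W
Q = ΔT/ΣR = (21.2 °C − -13.8 °C)/0.1000 = 350.0 W
From the inner boundary to the phenolic foam/beech interface, ΣR_partial = 0.08274 K/W.
T_interface = T_in − Q·ΣR_partial = 21.2 °C − (350.0)(0.08274) = -7.76 °C

T = -7.76 °C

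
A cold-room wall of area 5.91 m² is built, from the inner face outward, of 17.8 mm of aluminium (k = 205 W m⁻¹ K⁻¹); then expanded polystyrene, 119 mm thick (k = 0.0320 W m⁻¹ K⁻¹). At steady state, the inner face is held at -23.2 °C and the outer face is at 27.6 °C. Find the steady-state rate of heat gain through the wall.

Resistance network (inner→outer):
  R_aluminium = L/(kA) = 0.0178/(205·5.91) = 1.469×10^-5 K/W
  R_expanded polystyrene = L/(kA) = 0.119/(0.0320·5.91) = 0.6292 K/W
ΣR = 1.469×10^-5 + 0.6292 = 0.6292 K/W
Q = ΔT/ΣR = (-23.2 °C − 27.6 °C)/0.6292 = -80.7 W
(Negative Q ⇒ heat flows inward; heat gain = 80.7 W.)

Q = 80.7 W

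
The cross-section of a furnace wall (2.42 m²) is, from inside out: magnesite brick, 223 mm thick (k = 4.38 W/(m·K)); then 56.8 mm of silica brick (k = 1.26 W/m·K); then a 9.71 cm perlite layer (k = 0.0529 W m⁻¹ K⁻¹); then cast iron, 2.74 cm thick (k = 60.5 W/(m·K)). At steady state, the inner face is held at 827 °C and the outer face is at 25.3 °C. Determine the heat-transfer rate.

Resistance network (inner→outer):
  R_magnesite brick = L/(kA) = 0.223/(4.38·2.42) = 0.02104 K/W
  R_silica brick = L/(kA) = 0.0568/(1.26·2.42) = 0.01863 K/W
  R_perlite = L/(kA) = 0.0971/(0.0529·2.42) = 0.7585 K/W
  R_cast iron = L/(kA) = 0.0274/(60.5·2.42) = 1.871×10^-4 K/W
ΣR = 0.02104 + 0.01863 + 0.7585 + 1.871×10^-4 = 0.7984 K/W
Q = ΔT/ΣR = (827 °C − 25.3 °C)/0.7984 = 1000 W

Q = 1000 W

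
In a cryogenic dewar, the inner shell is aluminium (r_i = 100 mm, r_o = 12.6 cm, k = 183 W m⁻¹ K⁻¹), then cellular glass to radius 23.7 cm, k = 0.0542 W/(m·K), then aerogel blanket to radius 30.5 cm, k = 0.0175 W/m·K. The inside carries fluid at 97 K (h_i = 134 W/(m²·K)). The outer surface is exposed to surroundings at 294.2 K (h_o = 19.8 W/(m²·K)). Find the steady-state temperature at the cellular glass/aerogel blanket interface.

Resistance network (inner→outer):
  R_conv,in = 1/(4πr²h) = 1/(4π·0.100²·134) = 0.05939 K/W
  R_aluminium = (1/0.100 − 1/0.126)/(4πk) = 2.063/(4π·183) = 8.973×10^-4 K/W
  R_cellular glass = (1/0.126 − 1/0.237)/(4πk) = 3.717/(4π·0.0542) = 5.458 K/W
  R_aerogel blanket = (1/0.237 − 1/0.305)/(4πk) = 0.9407/(4π·0.0175) = 4.278 K/W
  R_conv,out = 1/(4πr²h) = 1/(4π·0.305²·19.8) = 0.04320 K/W
ΣR = 0.05939 + 8.973×10^-4 + 5.458 + 4.278 + 0.04320 = 9.839 K/W
Q = ΔT/ΣR = (97 K − 294.2 K)/9.839 = -20.04 W
From the inner boundary to the cellular glass/aerogel blanket interface, ΣR_partial = 5.518 K/W.
T_interface = T_in − Q·ΣR_partial = 97 K − (-20.04)(5.518) = 207.6 K

T = 207.6 K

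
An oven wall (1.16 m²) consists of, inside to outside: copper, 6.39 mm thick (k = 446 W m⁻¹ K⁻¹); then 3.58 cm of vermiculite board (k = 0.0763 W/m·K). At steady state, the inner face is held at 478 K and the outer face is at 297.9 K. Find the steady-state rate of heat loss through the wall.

Q = 445 W

Series thermal resistances, inner to outer:
  R_copper = L/(kA) = 0.00639/(446·1.16) = 1.235×10^-5 K/W
  R_vermiculite board = L/(kA) = 0.0358/(0.0763·1.16) = 0.4045 K/W
ΣR = 1.235×10^-5 + 0.4045 = 0.4045 K/W
Q = ΔT/ΣR = (478 K − 297.9 K)/0.4045 = 445 W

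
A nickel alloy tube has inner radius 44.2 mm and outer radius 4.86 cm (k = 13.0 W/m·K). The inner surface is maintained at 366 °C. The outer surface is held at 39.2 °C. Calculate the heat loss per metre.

Q' = 2.81×10^5 W/m

Q' = 2πk·ΔT/ln(r₂/r₁) = 2π × 13.0 × 326.8 / ln(0.0486/0.0442) = 2.81×10^5 W/m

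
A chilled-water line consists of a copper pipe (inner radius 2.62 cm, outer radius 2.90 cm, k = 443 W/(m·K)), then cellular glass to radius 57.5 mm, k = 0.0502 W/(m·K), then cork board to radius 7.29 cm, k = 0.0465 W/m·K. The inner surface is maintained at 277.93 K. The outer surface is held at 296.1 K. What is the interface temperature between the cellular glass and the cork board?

Resistance network (inner→outer):
  R'_copper = ln(0.0290/0.0262)/(2πk) = 0.1015/(2π·443) = 3.648×10^-5 m·K/W
  R'_cellular glass = ln(0.0575/0.0290)/(2πk) = 0.6845/(2π·0.0502) = 2.170 m·K/W
  R'_cork board = ln(0.0729/0.0575)/(2πk) = 0.2373/(2π·0.0465) = 0.8122 m·K/W
ΣR = 3.648×10^-5 + 2.170 + 0.8122 = 2.982 m·K/W
Q' = ΔT/ΣR = (277.93 K − 296.1 K)/2.982 = -6.093 W/m
From the inner boundary to the cellular glass/cork board interface, ΣR_partial = 2.170 m·K/W.
T_interface = T_in − Q'·ΣR_partial = 277.93 K − (-6.093)(2.170) = 291.2 K

T = 291.2 K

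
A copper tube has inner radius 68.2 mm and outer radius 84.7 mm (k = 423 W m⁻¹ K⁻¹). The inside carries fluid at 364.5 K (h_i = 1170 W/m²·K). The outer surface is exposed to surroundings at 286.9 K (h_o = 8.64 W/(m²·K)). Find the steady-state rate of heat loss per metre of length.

Q' = 353 W/m

Treat each layer as a resistance in series:
  R'_conv,in = 1/(2πr h) = 1/(2π·0.0682·1170) = 0.001995 m·K/W
  R'_copper = ln(0.0847/0.0682)/(2πk) = 0.2167/(2π·423) = 8.152×10^-5 m·K/W
  R'_conv,out = 1/(2πr h) = 1/(2π·0.0847·8.64) = 0.2175 m·K/W
ΣR = 0.001995 + 8.152×10^-5 + 0.2175 = 0.2196 m·K/W
Q' = ΔT/ΣR = (364.5 K − 286.9 K)/0.2196 = 353 W/m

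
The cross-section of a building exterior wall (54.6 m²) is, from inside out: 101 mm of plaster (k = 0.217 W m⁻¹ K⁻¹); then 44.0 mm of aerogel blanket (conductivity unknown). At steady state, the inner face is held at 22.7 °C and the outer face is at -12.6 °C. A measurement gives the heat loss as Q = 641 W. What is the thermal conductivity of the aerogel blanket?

ΣR = ΔT/Q = |22.7 − -12.6|/641 = 0.05507 K/W
Known resistances:
  R_plaster = L/(kA) = 0.101/(0.217·54.6) = 0.008525 K/W
R_aerogel blanket = ΣR − ΣR_known = 0.05507 − 0.008525 = 0.04655 K/W
L/(kA) = 0.04655 ⇒ k = 0.0440/(0.04655·54.6) = 0.0173 W/m·K

k = 0.0173 W/m·K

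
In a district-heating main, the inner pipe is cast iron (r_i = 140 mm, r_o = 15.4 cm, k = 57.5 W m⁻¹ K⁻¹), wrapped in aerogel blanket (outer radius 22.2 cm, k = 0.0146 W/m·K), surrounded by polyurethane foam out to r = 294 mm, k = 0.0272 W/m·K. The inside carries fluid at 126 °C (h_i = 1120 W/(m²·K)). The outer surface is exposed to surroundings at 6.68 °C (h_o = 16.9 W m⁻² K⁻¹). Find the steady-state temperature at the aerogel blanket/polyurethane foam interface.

Series thermal resistances, inner to outer:
  R'_conv,in = 1/(2πr h) = 1/(2π·0.140·1120) = 0.001015 m·K/W
  R'_cast iron = ln(0.154/0.140)/(2πk) = 0.09531/(2π·57.5) = 2.638×10^-4 m·K/W
  R'_aerogel blanket = ln(0.222/0.154)/(2πk) = 0.3657/(2π·0.0146) = 3.987 m·K/W
  R'_polyurethane foam = ln(0.294/0.222)/(2πk) = 0.2809/(2π·0.0272) = 1.644 m·K/W
  R'_conv,out = 1/(2πr h) = 1/(2π·0.294·16.9) = 0.03203 m·K/W
ΣR = 0.001015 + 2.638×10^-4 + 3.987 + 1.644 + 0.03203 = 5.664 m·K/W
Q' = ΔT/ΣR = (126 °C − 6.68 °C)/5.664 = 21.07 W/m
From the inner boundary to the aerogel blanket/polyurethane foam interface, ΣR_partial = 3.988 m·K/W.
T_interface = T_in − Q'·ΣR_partial = 126 °C − (21.07)(3.988) = 42.0 °C

T = 42.0 °C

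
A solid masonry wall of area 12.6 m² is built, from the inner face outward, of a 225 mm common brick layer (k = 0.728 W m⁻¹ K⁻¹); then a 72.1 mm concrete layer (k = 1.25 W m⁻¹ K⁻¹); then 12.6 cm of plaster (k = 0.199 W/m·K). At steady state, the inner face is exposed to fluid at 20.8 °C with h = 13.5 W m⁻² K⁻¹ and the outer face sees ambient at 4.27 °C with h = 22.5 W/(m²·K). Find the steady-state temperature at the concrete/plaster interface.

Series thermal resistances, inner to outer:
  R_conv,in = 1/(hA) = 1/(13.5·12.6) = 0.005879 K/W
  R_common brick = L/(kA) = 0.225/(0.728·12.6) = 0.02453 K/W
  R_concrete = L/(kA) = 0.0721/(1.25·12.6) = 0.004578 K/W
  R_plaster = L/(kA) = 0.126/(0.199·12.6) = 0.05025 K/W
  R_conv,out = 1/(hA) = 1/(22.5·12.6) = 0.003527 K/W
ΣR = 0.005879 + 0.02453 + 0.004578 + 0.05025 + 0.003527 = 0.08876 K/W
Q = ΔT/ΣR = (20.8 °C − 4.27 °C)/0.08876 = 186.2 W
From the inner boundary to the concrete/plaster interface, ΣR_partial = 0.03499 K/W.
T_interface = T_in − Q·ΣR_partial = 20.8 °C − (186.2)(0.03499) = 14.3 °C

T = 14.3 °C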